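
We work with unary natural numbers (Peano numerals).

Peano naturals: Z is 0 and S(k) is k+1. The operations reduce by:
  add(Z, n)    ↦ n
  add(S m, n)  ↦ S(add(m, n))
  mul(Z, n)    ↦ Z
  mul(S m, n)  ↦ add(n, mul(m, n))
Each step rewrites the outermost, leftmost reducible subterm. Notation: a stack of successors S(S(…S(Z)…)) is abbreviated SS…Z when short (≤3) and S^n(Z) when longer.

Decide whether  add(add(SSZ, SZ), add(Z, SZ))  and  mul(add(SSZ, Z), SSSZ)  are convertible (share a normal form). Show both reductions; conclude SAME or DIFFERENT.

Answer: DIFFERENT — A ⇓ S^4(Z), B ⇓ S^6(Z)

Reduction:
Term A:
  start: add(add(SSZ, SZ), add(Z, SZ))
  step 1: add(S(add(SZ, SZ)), add(Z, SZ))
  step 2: S(add(add(SZ, SZ), add(Z, SZ)))
  step 3: S(add(S(add(Z, SZ)), add(Z, SZ)))
  step 4: S(S(add(add(Z, SZ), add(Z, SZ))))
  step 5: S(S(add(SZ, add(Z, SZ))))
  step 6: S(S(S(add(Z, add(Z, SZ)))))
  step 7: S(S(S(add(Z, SZ))))
  step 8: S^4(Z)

Term B:
  start: mul(add(SSZ, Z), SSSZ)
  step 1: mul(S(add(SZ, Z)), SSSZ)
  step 2: add(SSSZ, mul(add(SZ, Z), SSSZ))
  step 3: S(add(SSZ, mul(add(SZ, Z), SSSZ)))
  step 4: S(S(add(SZ, mul(add(SZ, Z), SSSZ))))
  step 5: S(S(S(add(Z, mul(add(SZ, Z), SSSZ)))))
  step 6: S(S(S(mul(add(SZ, Z), SSSZ))))
  step 7: S(S(S(mul(S(add(Z, Z)), SSSZ))))
  step 8: S(S(S(add(SSSZ, mul(add(Z, Z), SSSZ)))))
  step 9: S(S(S(S(add(SSZ, mul(add(Z, Z), SSSZ))))))
  step 10: S(S(S(S(S(add(SZ, mul(add(Z, Z), SSSZ)))))))
  step 11: S(S(S(S(S(S(add(Z, mul(add(Z, Z), SSSZ))))))))
  step 12: S(S(S(S(S(S(mul(add(Z, Z), SSSZ)))))))
  step 13: S(S(S(S(S(S(mul(Z, SSSZ)))))))
  step 14: S^6(Z)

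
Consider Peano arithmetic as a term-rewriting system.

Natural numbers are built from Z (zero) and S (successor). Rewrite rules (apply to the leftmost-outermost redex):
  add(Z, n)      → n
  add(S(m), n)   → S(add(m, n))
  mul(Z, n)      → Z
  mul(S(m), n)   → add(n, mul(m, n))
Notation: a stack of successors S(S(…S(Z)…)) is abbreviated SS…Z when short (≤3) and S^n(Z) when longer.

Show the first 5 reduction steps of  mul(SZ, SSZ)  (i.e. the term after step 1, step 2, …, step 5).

Answer: after 5 steps: SSZ

Reduction:
  start: mul(SZ, SSZ)
  →1  add(SSZ, mul(Z, SSZ))
  →2  S(add(SZ, mul(Z, SSZ)))
  →3  S(S(add(Z, mul(Z, SSZ))))
  →4  S(S(mul(Z, SSZ)))
  →5  SSZ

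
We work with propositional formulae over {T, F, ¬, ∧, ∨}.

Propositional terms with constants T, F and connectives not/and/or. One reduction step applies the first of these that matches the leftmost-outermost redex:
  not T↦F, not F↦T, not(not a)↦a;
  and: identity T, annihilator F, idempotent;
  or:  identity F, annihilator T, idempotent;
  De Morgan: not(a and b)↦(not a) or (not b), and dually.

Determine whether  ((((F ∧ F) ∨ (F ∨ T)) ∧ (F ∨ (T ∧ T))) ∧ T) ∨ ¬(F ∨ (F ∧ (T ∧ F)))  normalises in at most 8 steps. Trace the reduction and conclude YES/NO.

  start: ((((F ∧ F) ∨ (F ∨ T)) ∧ (F ∨ (T ∧ T))) ∧ T) ∨ ¬(F ∨ (F ∧ (T ∧ F)))
  [1] (((F ∧ F) ∨ (F ∨ T)) ∧ (F ∨ (T ∧ T))) ∨ ¬(F ∨ (F ∧ (T ∧ F)))
  [2] ((F ∨ (F ∨ T)) ∧ (F ∨ (T ∧ T))) ∨ ¬(F ∨ (F ∧ (T ∧ F)))
  [3] ((F ∨ T) ∧ (F ∨ (T ∧ T))) ∨ ¬(F ∨ (F ∧ (T ∧ F)))
  [4] (T ∧ (F ∨ (T ∧ T))) ∨ ¬(F ∨ (F ∧ (T ∧ F)))
  [5] (F ∨ (T ∧ T)) ∨ ¬(F ∨ (F ∧ (T ∧ F)))
  [6] (T ∧ T) ∨ ¬(F ∨ (F ∧ (T ∧ F)))
  [7] T ∨ ¬(F ∨ (F ∧ (T ∧ F)))
  [8] T

Answer: YES — reaches normal form T in 8 ≤ 8 steps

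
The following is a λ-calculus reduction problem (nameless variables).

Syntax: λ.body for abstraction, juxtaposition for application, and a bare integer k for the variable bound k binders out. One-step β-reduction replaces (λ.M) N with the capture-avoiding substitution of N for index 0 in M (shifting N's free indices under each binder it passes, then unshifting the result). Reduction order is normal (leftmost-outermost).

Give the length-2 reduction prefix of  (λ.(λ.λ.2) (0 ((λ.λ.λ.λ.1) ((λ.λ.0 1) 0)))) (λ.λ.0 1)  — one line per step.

Answer: after 2 steps: λ.λ.λ.0 1

Reduction:
  start: (λ.(λ.λ.2) (0 ((λ.λ.λ.λ.1) ((λ.λ.0 1) 0)))) (λ.λ.0 1)
  [1] (λ.λ.λ.λ.0 1) ((λ.λ.0 1) ((λ.λ.λ.λ.1) ((λ.λ.0 1) (λ.λ.0 1))))
  [2] λ.λ.λ.0 1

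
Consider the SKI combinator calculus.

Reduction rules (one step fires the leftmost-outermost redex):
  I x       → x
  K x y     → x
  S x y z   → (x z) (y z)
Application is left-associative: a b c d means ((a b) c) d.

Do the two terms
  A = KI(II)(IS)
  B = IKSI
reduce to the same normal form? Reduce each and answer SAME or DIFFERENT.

Answer: SAME — A ⇓ S, B ⇓ S

Derivation:
Term A:
  start: KI(II)(IS)
  →1  I(IS)
  →2  IS
  →3  S

Term B:
  start: IKSI
  →1  KSI
  →2  S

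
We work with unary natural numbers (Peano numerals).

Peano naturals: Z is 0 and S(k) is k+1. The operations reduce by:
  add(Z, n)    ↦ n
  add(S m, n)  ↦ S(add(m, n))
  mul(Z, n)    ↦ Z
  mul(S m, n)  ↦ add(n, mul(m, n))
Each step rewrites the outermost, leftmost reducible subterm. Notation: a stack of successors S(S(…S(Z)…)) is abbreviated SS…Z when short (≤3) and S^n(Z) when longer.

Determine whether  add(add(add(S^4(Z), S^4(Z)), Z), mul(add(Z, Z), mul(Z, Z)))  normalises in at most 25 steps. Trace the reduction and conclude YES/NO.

Answer: YES — reaches normal form S^8(Z) in 25 ≤ 25 steps

Derivation:
  start: add(add(add(S^4(Z), S^4(Z)), Z), mul(add(Z, Z), mul(Z, Z)))
  →1  add(add(S(add(SSSZ, S^4(Z))), Z), mul(add(Z, Z), mul(Z, Z)))
  →2  add(S(add(add(SSSZ, S^4(Z)), Z)), mul(add(Z, Z), mul(Z, Z)))
  →3  S(add(add(add(SSSZ, S^4(Z)), Z), mul(add(Z, Z), mul(Z, Z))))
  →4  S(add(add(S(add(SSZ, S^4(Z))), Z), mul(add(Z, Z), mul(Z, Z))))
  →5  S(add(S(add(add(SSZ, S^4(Z)), Z)), mul(add(Z, Z), mul(Z, Z))))
  →6  S(S(add(add(add(SSZ, S^4(Z)), Z), mul(add(Z, Z), mul(Z, Z)))))
  →7  S(S(add(add(S(add(SZ, S^4(Z))), Z), mul(add(Z, Z), mul(Z, Z)))))
  →8  S(S(add(S(add(add(SZ, S^4(Z)), Z)), mul(add(Z, Z), mul(Z, Z)))))
  →9  S(S(S(add(add(add(SZ, S^4(Z)), Z), mul(add(Z, Z), mul(Z, Z))))))
  →10  S(S(S(add(add(S(add(Z, S^4(Z))), Z), mul(add(Z, Z), mul(Z, Z))))))
  →11  S(S(S(add(S(add(add(Z, S^4(Z)), Z)), mul(add(Z, Z), mul(Z, Z))))))
  →12  S(S(S(S(add(add(add(Z, S^4(Z)), Z), mul(add(Z, Z), mul(Z, Z)))))))
  →13  S(S(S(S(add(add(S^4(Z), Z), mul(add(Z, Z), mul(Z, Z)))))))
  →14  S(S(S(S(add(S(add(SSSZ, Z)), mul(add(Z, Z), mul(Z, Z)))))))
  →15  S(S(S(S(S(add(add(SSSZ, Z), mul(add(Z, Z), mul(Z, Z))))))))
  →16  S(S(S(S(S(add(S(add(SSZ, Z)), mul(add(Z, Z), mul(Z, Z))))))))
  →17  S(S(S(S(S(S(add(add(SSZ, Z), mul(add(Z, Z), mul(Z, Z)))))))))
  →18  S(S(S(S(S(S(add(S(add(SZ, Z)), mul(add(Z, Z), mul(Z, Z)))))))))
  →19  S(S(S(S(S(S(S(add(add(SZ, Z), mul(add(Z, Z), mul(Z, Z))))))))))
  →20  S(S(S(S(S(S(S(add(S(add(Z, Z)), mul(add(Z, Z), mul(Z, Z))))))))))
  →21  S(S(S(S(S(S(S(S(add(add(Z, Z), mul(add(Z, Z), mul(Z, Z)))))))))))
  →22  S(S(S(S(S(S(S(S(add(Z, mul(add(Z, Z), mul(Z, Z)))))))))))
  →23  S(S(S(S(S(S(S(S(mul(add(Z, Z), mul(Z, Z))))))))))
  →24  S(S(S(S(S(S(S(S(mul(Z, mul(Z, Z))))))))))
  →25  S^8(Z)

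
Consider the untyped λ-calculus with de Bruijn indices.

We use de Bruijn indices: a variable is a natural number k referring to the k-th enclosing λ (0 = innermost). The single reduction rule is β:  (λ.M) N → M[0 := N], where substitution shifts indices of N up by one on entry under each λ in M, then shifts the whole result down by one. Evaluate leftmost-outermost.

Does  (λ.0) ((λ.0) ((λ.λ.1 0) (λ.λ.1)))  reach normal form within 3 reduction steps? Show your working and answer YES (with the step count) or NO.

Answer: NO — after 3 steps the term is λ.(λ.λ.1) 0, not yet normal

Working:
  start: (λ.0) ((λ.0) ((λ.λ.1 0) (λ.λ.1)))
  step 1: (λ.0) ((λ.λ.1 0) (λ.λ.1))
  step 2: (λ.λ.1 0) (λ.λ.1)
  step 3: λ.(λ.λ.1) 0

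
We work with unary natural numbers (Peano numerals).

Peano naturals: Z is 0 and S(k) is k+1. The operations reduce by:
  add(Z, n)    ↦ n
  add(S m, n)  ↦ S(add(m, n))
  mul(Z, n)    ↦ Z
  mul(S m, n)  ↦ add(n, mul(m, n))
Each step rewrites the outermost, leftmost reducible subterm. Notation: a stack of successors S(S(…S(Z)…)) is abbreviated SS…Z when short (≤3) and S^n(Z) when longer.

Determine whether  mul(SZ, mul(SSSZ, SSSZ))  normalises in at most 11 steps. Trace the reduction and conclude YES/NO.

  start: mul(SZ, mul(SSSZ, SSSZ))
  [1] add(mul(SSSZ, SSSZ), mul(Z, mul(SSSZ, SSSZ)))
  [2] add(add(SSSZ, mul(SSZ, SSSZ)), mul(Z, mul(SSSZ, SSSZ)))
  [3] add(S(add(SSZ, mul(SSZ, SSSZ))), mul(Z, mul(SSSZ, SSSZ)))
  [4] S(add(add(SSZ, mul(SSZ, SSSZ)), mul(Z, mul(SSSZ, SSSZ))))
  [5] S(add(S(add(SZ, mul(SSZ, SSSZ))), mul(Z, mul(SSSZ, SSSZ))))
  [6] S(S(add(add(SZ, mul(SSZ, SSSZ)), mul(Z, mul(SSSZ, SSSZ)))))
  [7] S(S(add(S(add(Z, mul(SSZ, SSSZ))), mul(Z, mul(SSSZ, SSSZ)))))
  [8] S(S(S(add(add(Z, mul(SSZ, SSSZ)), mul(Z, mul(SSSZ, SSSZ))))))
  [9] S(S(S(add(mul(SSZ, SSSZ), mul(Z, mul(SSSZ, SSSZ))))))
  [10] S(S(S(add(add(SSSZ, mul(SZ, SSSZ)), mul(Z, mul(SSSZ, SSSZ))))))
  [11] S(S(S(add(S(add(SSZ, mul(SZ, SSSZ))), mul(Z, mul(SSSZ, SSSZ))))))

Answer: NO — after 11 steps the term is S(S(S(add(S(add(SSZ, mul(SZ, SSSZ))), mul(Z, mul(SSSZ, SSSZ)))))), not yet normal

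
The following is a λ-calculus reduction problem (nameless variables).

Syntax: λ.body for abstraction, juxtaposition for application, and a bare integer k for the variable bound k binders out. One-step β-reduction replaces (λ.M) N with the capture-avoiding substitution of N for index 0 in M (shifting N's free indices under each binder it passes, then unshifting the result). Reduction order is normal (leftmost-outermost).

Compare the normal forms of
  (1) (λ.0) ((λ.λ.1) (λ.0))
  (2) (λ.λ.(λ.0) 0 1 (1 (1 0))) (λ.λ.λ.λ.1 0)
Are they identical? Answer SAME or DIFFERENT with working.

Answer: DIFFERENT — A ⇓ λ.λ.0, B ⇓ λ.0 (λ.λ.λ.λ.1 0) (λ.λ.λ.1 0)

Reduction:
Term A:
  start: (λ.0) ((λ.λ.1) (λ.0))
  →1  (λ.λ.1) (λ.0)
  →2  λ.λ.0

Term B:
  start: (λ.λ.(λ.0) 0 1 (1 (1 0))) (λ.λ.λ.λ.1 0)
  →1  λ.(λ.0) 0 (λ.λ.λ.λ.1 0) ((λ.λ.λ.λ.1 0) ((λ.λ.λ.λ.1 0) 0))
  →2  λ.0 (λ.λ.λ.λ.1 0) ((λ.λ.λ.λ.1 0) ((λ.λ.λ.λ.1 0) 0))
  →3  λ.0 (λ.λ.λ.λ.1 0) (λ.λ.λ.1 0)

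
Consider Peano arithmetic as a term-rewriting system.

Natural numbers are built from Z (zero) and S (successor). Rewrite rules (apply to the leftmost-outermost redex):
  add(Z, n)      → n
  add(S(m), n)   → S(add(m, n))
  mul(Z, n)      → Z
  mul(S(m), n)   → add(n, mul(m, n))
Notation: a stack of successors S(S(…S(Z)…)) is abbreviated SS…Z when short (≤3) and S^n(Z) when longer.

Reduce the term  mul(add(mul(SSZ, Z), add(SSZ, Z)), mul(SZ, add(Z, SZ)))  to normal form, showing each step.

Answer: normal form = SSZ  (in 26 steps)

Reduction:
  start: mul(add(mul(SSZ, Z), add(SSZ, Z)), mul(SZ, add(Z, SZ)))
  →1  mul(add(add(Z, mul(SZ, Z)), add(SSZ, Z)), mul(SZ, add(Z, SZ)))
  →2  mul(add(mul(SZ, Z), add(SSZ, Z)), mul(SZ, add(Z, SZ)))
  →3  mul(add(add(Z, mul(Z, Z)), add(SSZ, Z)), mul(SZ, add(Z, SZ)))
  →4  mul(add(mul(Z, Z), add(SSZ, Z)), mul(SZ, add(Z, SZ)))
  →5  mul(add(Z, add(SSZ, Z)), mul(SZ, add(Z, SZ)))
  →6  mul(add(SSZ, Z), mul(SZ, add(Z, SZ)))
  →7  mul(S(add(SZ, Z)), mul(SZ, add(Z, SZ)))
  →8  add(mul(SZ, add(Z, SZ)), mul(add(SZ, Z), mul(SZ, add(Z, SZ))))
  →9  add(add(add(Z, SZ), mul(Z, add(Z, SZ))), mul(add(SZ, Z), mul(SZ, add(Z, SZ))))
  →10  add(add(SZ, mul(Z, add(Z, SZ))), mul(add(SZ, Z), mul(SZ, add(Z, SZ))))
  →11  add(S(add(Z, mul(Z, add(Z, SZ)))), mul(add(SZ, Z), mul(SZ, add(Z, SZ))))
  →12  S(add(add(Z, mul(Z, add(Z, SZ))), mul(add(SZ, Z), mul(SZ, add(Z, SZ)))))
  →13  S(add(mul(Z, add(Z, SZ)), mul(add(SZ, Z), mul(SZ, add(Z, SZ)))))
  →14  S(add(Z, mul(add(SZ, Z), mul(SZ, add(Z, SZ)))))
  →15  S(mul(add(SZ, Z), mul(SZ, add(Z, SZ))))
  →16  S(mul(S(add(Z, Z)), mul(SZ, add(Z, SZ))))
  →17  S(add(mul(SZ, add(Z, SZ)), mul(add(Z, Z), mul(SZ, add(Z, SZ)))))
  →18  S(add(add(add(Z, SZ), mul(Z, add(Z, SZ))), mul(add(Z, Z), mul(SZ, add(Z, SZ)))))
  →19  S(add(add(SZ, mul(Z, add(Z, SZ))), mul(add(Z, Z), mul(SZ, add(Z, SZ)))))
  →20  S(add(S(add(Z, mul(Z, add(Z, SZ)))), mul(add(Z, Z), mul(SZ, add(Z, SZ)))))
  →21  S(S(add(add(Z, mul(Z, add(Z, SZ))), mul(add(Z, Z), mul(SZ, add(Z, SZ))))))
  →22  S(S(add(mul(Z, add(Z, SZ)), mul(add(Z, Z), mul(SZ, add(Z, SZ))))))
  →23  S(S(add(Z, mul(add(Z, Z), mul(SZ, add(Z, SZ))))))
  →24  S(S(mul(add(Z, Z), mul(SZ, add(Z, SZ)))))
  →25  S(S(mul(Z, mul(SZ, add(Z, SZ)))))
  →26  SSZ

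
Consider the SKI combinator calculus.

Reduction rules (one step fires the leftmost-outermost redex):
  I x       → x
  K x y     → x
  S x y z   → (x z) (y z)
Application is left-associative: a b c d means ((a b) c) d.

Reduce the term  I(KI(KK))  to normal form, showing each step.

  start: I(KI(KK))
  →1  KI(KK)
  →2  I

Answer: normal form = I  (in 2 steps)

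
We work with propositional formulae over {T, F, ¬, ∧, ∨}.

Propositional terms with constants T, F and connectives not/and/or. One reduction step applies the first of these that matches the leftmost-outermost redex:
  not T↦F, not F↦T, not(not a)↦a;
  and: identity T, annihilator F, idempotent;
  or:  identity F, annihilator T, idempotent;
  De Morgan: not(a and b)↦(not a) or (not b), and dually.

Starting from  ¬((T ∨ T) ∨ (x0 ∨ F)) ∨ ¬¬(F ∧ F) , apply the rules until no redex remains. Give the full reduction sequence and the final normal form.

Answer: normal form = F  (in 8 steps)

Reduction:
  start: ¬((T ∨ T) ∨ (x0 ∨ F)) ∨ ¬¬(F ∧ F)
  step 1: (¬(T ∨ T) ∧ ¬(x0 ∨ F)) ∨ ¬¬(F ∧ F)
  step 2: ((¬T ∧ ¬T) ∧ ¬(x0 ∨ F)) ∨ ¬¬(F ∧ F)
  step 3: (¬T ∧ ¬(x0 ∨ F)) ∨ ¬¬(F ∧ F)
  step 4: (F ∧ ¬(x0 ∨ F)) ∨ ¬¬(F ∧ F)
  step 5: F ∨ ¬¬(F ∧ F)
  step 6: ¬¬(F ∧ F)
  step 7: F ∧ F
  step 8: F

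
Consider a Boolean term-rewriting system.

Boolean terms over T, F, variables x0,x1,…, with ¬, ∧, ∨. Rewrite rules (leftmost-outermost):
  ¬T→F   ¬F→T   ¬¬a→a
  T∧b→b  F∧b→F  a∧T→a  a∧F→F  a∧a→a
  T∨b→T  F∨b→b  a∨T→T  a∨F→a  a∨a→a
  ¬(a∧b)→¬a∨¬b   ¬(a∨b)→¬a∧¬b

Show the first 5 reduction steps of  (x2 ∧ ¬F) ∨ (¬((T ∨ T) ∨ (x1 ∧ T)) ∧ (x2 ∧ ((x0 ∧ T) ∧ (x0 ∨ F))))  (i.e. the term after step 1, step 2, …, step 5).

Answer: after 5 steps: x2 ∨ ((¬T ∧ ¬(x1 ∧ T)) ∧ (x2 ∧ ((x0 ∧ T) ∧ (x0 ∨ F))))

Reduction:
  start: (x2 ∧ ¬F) ∨ (¬((T ∨ T) ∨ (x1 ∧ T)) ∧ (x2 ∧ ((x0 ∧ T) ∧ (x0 ∨ F))))
  →1  (x2 ∧ T) ∨ (¬((T ∨ T) ∨ (x1 ∧ T)) ∧ (x2 ∧ ((x0 ∧ T) ∧ (x0 ∨ F))))
  →2  x2 ∨ (¬((T ∨ T) ∨ (x1 ∧ T)) ∧ (x2 ∧ ((x0 ∧ T) ∧ (x0 ∨ F))))
  →3  x2 ∨ ((¬(T ∨ T) ∧ ¬(x1 ∧ T)) ∧ (x2 ∧ ((x0 ∧ T) ∧ (x0 ∨ F))))
  →4  x2 ∨ (((¬T ∧ ¬T) ∧ ¬(x1 ∧ T)) ∧ (x2 ∧ ((x0 ∧ T) ∧ (x0 ∨ F))))
  →5  x2 ∨ ((¬T ∧ ¬(x1 ∧ T)) ∧ (x2 ∧ ((x0 ∧ T) ∧ (x0 ∨ F))))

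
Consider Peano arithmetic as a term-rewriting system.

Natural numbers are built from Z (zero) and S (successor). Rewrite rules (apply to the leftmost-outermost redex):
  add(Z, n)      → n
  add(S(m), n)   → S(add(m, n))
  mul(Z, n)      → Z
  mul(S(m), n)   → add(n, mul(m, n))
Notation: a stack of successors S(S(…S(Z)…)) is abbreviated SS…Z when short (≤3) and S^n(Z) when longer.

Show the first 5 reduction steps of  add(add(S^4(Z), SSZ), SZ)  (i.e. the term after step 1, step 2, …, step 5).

  start: add(add(S^4(Z), SSZ), SZ)
  [1] add(S(add(SSSZ, SSZ)), SZ)
  [2] S(add(add(SSSZ, SSZ), SZ))
  [3] S(add(S(add(SSZ, SSZ)), SZ))
  [4] S(S(add(add(SSZ, SSZ), SZ)))
  [5] S(S(add(S(add(SZ, SSZ)), SZ)))

Answer: after 5 steps: S(S(add(S(add(SZ, SSZ)), SZ)))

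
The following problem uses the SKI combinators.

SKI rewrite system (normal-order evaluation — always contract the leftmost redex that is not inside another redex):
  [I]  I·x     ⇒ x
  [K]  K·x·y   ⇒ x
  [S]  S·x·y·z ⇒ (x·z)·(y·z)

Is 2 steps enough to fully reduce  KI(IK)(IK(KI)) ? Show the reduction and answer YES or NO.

  start: KI(IK)(IK(KI))
  step 1: I(IK(KI))
  step 2: IK(KI)

Answer: NO — after 2 steps the term is IK(KI), not yet normal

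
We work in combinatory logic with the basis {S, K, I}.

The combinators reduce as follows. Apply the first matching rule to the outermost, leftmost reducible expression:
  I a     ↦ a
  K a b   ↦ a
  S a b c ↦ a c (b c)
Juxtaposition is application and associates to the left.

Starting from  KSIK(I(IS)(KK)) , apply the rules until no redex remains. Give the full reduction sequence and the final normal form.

Answer: normal form = SK(S(KK))  (in 3 steps)

Derivation:
  start: KSIK(I(IS)(KK))
  [1] SK(I(IS)(KK))
  [2] SK(IS(KK))
  [3] SK(S(KK))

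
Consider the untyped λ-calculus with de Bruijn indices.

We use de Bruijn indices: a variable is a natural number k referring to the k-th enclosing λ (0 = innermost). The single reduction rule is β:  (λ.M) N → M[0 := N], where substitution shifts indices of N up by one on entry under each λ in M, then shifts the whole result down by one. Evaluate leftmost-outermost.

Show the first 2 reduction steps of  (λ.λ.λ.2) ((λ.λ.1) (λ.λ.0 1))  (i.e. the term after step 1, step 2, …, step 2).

  start: (λ.λ.λ.2) ((λ.λ.1) (λ.λ.0 1))
  →1  λ.λ.(λ.λ.1) (λ.λ.0 1)
  →2  λ.λ.λ.λ.λ.0 1

Answer: after 2 steps: λ.λ.λ.λ.λ.0 1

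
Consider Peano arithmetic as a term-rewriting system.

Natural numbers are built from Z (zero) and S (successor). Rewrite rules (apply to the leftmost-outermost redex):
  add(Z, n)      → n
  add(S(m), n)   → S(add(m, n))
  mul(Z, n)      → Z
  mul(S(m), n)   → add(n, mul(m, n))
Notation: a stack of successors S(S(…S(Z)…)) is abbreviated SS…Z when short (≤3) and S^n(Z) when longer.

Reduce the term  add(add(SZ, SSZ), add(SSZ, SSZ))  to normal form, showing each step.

Answer: normal form = S^7(Z)  (in 9 steps)

Reduction:
  start: add(add(SZ, SSZ), add(SSZ, SSZ))
  →1  add(S(add(Z, SSZ)), add(SSZ, SSZ))
  →2  S(add(add(Z, SSZ), add(SSZ, SSZ)))
  →3  S(add(SSZ, add(SSZ, SSZ)))
  →4  S(S(add(SZ, add(SSZ, SSZ))))
  →5  S(S(S(add(Z, add(SSZ, SSZ)))))
  →6  S(S(S(add(SSZ, SSZ))))
  →7  S(S(S(S(add(SZ, SSZ)))))
  →8  S(S(S(S(S(add(Z, SSZ))))))
  →9  S^7(Z)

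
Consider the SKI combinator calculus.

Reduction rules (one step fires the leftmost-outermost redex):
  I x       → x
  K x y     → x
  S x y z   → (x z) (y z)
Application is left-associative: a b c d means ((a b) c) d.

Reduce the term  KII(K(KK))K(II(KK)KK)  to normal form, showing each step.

Answer: normal form = K  (in 4 steps)

Derivation:
  start: KII(K(KK))K(II(KK)KK)
  step 1: I(K(KK))K(II(KK)KK)
  step 2: K(KK)K(II(KK)KK)
  step 3: KK(II(KK)KK)
  step 4: K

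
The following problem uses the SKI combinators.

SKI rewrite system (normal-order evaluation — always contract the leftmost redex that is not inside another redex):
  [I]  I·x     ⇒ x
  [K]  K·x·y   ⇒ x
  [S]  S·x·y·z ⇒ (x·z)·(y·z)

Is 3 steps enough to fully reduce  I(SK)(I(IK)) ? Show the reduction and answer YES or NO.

Answer: YES — reaches normal form SKK in 3 ≤ 3 steps

Reduction:
  start: I(SK)(I(IK))
  [1] SK(I(IK))
  [2] SK(IK)
  [3] SKK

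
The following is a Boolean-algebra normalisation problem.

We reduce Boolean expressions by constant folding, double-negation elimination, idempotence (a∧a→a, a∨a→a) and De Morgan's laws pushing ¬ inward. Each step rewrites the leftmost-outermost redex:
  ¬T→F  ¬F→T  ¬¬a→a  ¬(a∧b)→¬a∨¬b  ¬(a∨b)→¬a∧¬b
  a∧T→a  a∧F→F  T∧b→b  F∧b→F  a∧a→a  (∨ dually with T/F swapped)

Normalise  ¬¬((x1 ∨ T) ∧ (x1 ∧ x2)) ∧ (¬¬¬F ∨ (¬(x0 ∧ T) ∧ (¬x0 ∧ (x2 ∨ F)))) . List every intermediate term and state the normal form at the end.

Answer: normal form = x1 ∧ x2  (in 7 steps)

Derivation:
  start: ¬¬((x1 ∨ T) ∧ (x1 ∧ x2)) ∧ (¬¬¬F ∨ (¬(x0 ∧ T) ∧ (¬x0 ∧ (x2 ∨ F))))
  →1  ((x1 ∨ T) ∧ (x1 ∧ x2)) ∧ (¬¬¬F ∨ (¬(x0 ∧ T) ∧ (¬x0 ∧ (x2 ∨ F))))
  →2  (T ∧ (x1 ∧ x2)) ∧ (¬¬¬F ∨ (¬(x0 ∧ T) ∧ (¬x0 ∧ (x2 ∨ F))))
  →3  (x1 ∧ x2) ∧ (¬¬¬F ∨ (¬(x0 ∧ T) ∧ (¬x0 ∧ (x2 ∨ F))))
  →4  (x1 ∧ x2) ∧ (¬F ∨ (¬(x0 ∧ T) ∧ (¬x0 ∧ (x2 ∨ F))))
  →5  (x1 ∧ x2) ∧ (T ∨ (¬(x0 ∧ T) ∧ (¬x0 ∧ (x2 ∨ F))))
  →6  (x1 ∧ x2) ∧ T
  →7  x1 ∧ x2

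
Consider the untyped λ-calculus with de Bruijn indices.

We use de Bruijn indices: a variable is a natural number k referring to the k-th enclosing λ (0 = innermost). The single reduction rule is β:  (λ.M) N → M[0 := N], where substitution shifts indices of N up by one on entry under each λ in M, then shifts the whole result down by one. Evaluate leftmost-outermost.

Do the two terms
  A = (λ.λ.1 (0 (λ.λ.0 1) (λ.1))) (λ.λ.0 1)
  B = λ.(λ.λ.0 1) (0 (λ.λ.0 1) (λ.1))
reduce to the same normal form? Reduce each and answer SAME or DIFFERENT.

Term A:
  start: (λ.λ.1 (0 (λ.λ.0 1) (λ.1))) (λ.λ.0 1)
  step 1: λ.(λ.λ.0 1) (0 (λ.λ.0 1) (λ.1))
  step 2: λ.λ.0 (1 (λ.λ.0 1) (λ.2))

Term B:
  start: λ.(λ.λ.0 1) (0 (λ.λ.0 1) (λ.1))
  step 1: λ.λ.0 (1 (λ.λ.0 1) (λ.2))

Answer: SAME — A ⇓ λ.λ.0 (1 (λ.λ.0 1) (λ.2)), B ⇓ λ.λ.0 (1 (λ.λ.0 1) (λ.2))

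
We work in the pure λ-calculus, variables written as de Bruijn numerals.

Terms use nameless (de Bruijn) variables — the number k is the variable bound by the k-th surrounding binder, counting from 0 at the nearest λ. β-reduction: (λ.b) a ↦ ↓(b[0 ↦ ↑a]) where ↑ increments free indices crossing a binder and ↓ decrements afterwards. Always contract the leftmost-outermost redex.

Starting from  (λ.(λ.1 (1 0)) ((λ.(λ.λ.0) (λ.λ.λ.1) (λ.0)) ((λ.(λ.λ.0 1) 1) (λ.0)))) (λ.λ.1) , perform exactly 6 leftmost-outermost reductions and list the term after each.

  start: (λ.(λ.1 (1 0)) ((λ.(λ.λ.0) (λ.λ.λ.1) (λ.0)) ((λ.(λ.λ.0 1) 1) (λ.0)))) (λ.λ.1)
  →1  (λ.(λ.λ.1) ((λ.λ.1) 0)) ((λ.(λ.λ.0) (λ.λ.λ.1) (λ.0)) ((λ.(λ.λ.0 1) (λ.λ.1)) (λ.0)))
  →2  (λ.λ.1) ((λ.λ.1) ((λ.(λ.λ.0) (λ.λ.λ.1) (λ.0)) ((λ.(λ.λ.0 1) (λ.λ.1)) (λ.0))))
  →3  λ.(λ.λ.1) ((λ.(λ.λ.0) (λ.λ.λ.1) (λ.0)) ((λ.(λ.λ.0 1) (λ.λ.1)) (λ.0)))
  →4  λ.λ.(λ.(λ.λ.0) (λ.λ.λ.1) (λ.0)) ((λ.(λ.λ.0 1) (λ.λ.1)) (λ.0))
  →5  λ.λ.(λ.λ.0) (λ.λ.λ.1) (λ.0)
  →6  λ.λ.(λ.0) (λ.0)

Answer: after 6 steps: λ.λ.(λ.0) (λ.0)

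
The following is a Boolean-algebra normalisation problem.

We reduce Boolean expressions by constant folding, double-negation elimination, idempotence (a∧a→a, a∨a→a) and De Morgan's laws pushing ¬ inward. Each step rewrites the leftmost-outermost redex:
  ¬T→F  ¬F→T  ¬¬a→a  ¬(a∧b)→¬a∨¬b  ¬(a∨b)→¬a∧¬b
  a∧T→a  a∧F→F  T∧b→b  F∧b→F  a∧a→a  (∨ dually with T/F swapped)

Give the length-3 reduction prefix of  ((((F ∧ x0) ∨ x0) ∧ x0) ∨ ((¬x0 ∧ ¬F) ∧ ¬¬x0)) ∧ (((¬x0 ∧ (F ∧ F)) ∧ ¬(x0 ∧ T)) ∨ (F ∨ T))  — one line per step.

  start: ((((F ∧ x0) ∨ x0) ∧ x0) ∨ ((¬x0 ∧ ¬F) ∧ ¬¬x0)) ∧ (((¬x0 ∧ (F ∧ F)) ∧ ¬(x0 ∧ T)) ∨ (F ∨ T))
  step 1: (((F ∨ x0) ∧ x0) ∨ ((¬x0 ∧ ¬F) ∧ ¬¬x0)) ∧ (((¬x0 ∧ (F ∧ F)) ∧ ¬(x0 ∧ T)) ∨ (F ∨ T))
  step 2: ((x0 ∧ x0) ∨ ((¬x0 ∧ ¬F) ∧ ¬¬x0)) ∧ (((¬x0 ∧ (F ∧ F)) ∧ ¬(x0 ∧ T)) ∨ (F ∨ T))
  step 3: (x0 ∨ ((¬x0 ∧ ¬F) ∧ ¬¬x0)) ∧ (((¬x0 ∧ (F ∧ F)) ∧ ¬(x0 ∧ T)) ∨ (F ∨ T))

Answer: after 3 steps: (x0 ∨ ((¬x0 ∧ ¬F) ∧ ¬¬x0)) ∧ (((¬x0 ∧ (F ∧ F)) ∧ ¬(x0 ∧ T)) ∨ (F ∨ T))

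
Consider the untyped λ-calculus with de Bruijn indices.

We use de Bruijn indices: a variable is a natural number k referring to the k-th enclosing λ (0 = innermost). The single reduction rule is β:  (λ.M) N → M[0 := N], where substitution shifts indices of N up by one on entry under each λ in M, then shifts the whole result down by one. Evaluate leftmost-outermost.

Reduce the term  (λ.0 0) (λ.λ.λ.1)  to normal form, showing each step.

Answer: normal form = λ.λ.1  (in 2 steps)

Working:
  start: (λ.0 0) (λ.λ.λ.1)
  [1] (λ.λ.λ.1) (λ.λ.λ.1)
  [2] λ.λ.1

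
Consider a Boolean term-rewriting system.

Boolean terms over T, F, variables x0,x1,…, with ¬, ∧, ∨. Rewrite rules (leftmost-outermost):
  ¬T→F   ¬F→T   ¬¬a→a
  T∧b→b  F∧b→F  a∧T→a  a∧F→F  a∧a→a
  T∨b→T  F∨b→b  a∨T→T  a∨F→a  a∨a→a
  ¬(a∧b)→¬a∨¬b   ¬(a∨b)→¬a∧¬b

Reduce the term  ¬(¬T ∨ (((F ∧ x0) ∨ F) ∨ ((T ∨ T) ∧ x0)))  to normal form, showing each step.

Answer: normal form = ¬x0  (in 16 steps)

Derivation:
  start: ¬(¬T ∨ (((F ∧ x0) ∨ F) ∨ ((T ∨ T) ∧ x0)))
  step 1: ¬¬T ∧ ¬(((F ∧ x0) ∨ F) ∨ ((T ∨ T) ∧ x0))
  step 2: T ∧ ¬(((F ∧ x0) ∨ F) ∨ ((T ∨ T) ∧ x0))
  step 3: ¬(((F ∧ x0) ∨ F) ∨ ((T ∨ T) ∧ x0))
  step 4: ¬((F ∧ x0) ∨ F) ∧ ¬((T ∨ T) ∧ x0)
  step 5: (¬(F ∧ x0) ∧ ¬F) ∧ ¬((T ∨ T) ∧ x0)
  step 6: ((¬F ∨ ¬x0) ∧ ¬F) ∧ ¬((T ∨ T) ∧ x0)
  step 7: ((T ∨ ¬x0) ∧ ¬F) ∧ ¬((T ∨ T) ∧ x0)
  step 8: (T ∧ ¬F) ∧ ¬((T ∨ T) ∧ x0)
  step 9: ¬F ∧ ¬((T ∨ T) ∧ x0)
  step 10: T ∧ ¬((T ∨ T) ∧ x0)
  step 11: ¬((T ∨ T) ∧ x0)
  step 12: ¬(T ∨ T) ∨ ¬x0
  step 13: (¬T ∧ ¬T) ∨ ¬x0
  step 14: ¬T ∨ ¬x0
  step 15: F ∨ ¬x0
  step 16: ¬x0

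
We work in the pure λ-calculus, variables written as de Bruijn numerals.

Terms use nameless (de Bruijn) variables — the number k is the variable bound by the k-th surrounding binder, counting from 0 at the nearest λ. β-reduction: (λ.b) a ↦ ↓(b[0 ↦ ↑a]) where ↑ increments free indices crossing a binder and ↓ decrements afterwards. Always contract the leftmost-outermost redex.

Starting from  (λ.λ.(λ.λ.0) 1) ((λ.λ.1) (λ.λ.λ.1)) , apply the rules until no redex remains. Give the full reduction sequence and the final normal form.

Answer: normal form = λ.λ.0  (in 2 steps)

Working:
  start: (λ.λ.(λ.λ.0) 1) ((λ.λ.1) (λ.λ.λ.1))
  →1  λ.(λ.λ.0) ((λ.λ.1) (λ.λ.λ.1))
  →2  λ.λ.0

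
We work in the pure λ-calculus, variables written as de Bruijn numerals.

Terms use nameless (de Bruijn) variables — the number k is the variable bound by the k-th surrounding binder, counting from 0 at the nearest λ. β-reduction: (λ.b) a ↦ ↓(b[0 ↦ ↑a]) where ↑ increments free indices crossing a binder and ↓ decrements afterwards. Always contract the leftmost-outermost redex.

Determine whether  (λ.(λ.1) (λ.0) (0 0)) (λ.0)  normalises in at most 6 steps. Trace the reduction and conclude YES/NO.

  start: (λ.(λ.1) (λ.0) (0 0)) (λ.0)
  step 1: (λ.λ.0) (λ.0) ((λ.0) (λ.0))
  step 2: (λ.0) ((λ.0) (λ.0))
  step 3: (λ.0) (λ.0)
  step 4: λ.0

Answer: YES — reaches normal form λ.0 in 4 ≤ 6 steps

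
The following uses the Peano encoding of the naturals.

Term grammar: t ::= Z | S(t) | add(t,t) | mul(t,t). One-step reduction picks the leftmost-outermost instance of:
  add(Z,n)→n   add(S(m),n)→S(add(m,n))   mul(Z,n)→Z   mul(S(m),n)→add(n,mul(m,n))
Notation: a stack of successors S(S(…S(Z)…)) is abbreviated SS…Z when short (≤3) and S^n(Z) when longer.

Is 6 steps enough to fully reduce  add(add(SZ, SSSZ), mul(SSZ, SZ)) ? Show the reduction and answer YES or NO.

  start: add(add(SZ, SSSZ), mul(SSZ, SZ))
  step 1: add(S(add(Z, SSSZ)), mul(SSZ, SZ))
  step 2: S(add(add(Z, SSSZ), mul(SSZ, SZ)))
  step 3: S(add(SSSZ, mul(SSZ, SZ)))
  step 4: S(S(add(SSZ, mul(SSZ, SZ))))
  step 5: S(S(S(add(SZ, mul(SSZ, SZ)))))
  step 6: S(S(S(S(add(Z, mul(SSZ, SZ))))))

Answer: NO — after 6 steps the term is S(S(S(S(add(Z, mul(SSZ, SZ)))))), not yet normal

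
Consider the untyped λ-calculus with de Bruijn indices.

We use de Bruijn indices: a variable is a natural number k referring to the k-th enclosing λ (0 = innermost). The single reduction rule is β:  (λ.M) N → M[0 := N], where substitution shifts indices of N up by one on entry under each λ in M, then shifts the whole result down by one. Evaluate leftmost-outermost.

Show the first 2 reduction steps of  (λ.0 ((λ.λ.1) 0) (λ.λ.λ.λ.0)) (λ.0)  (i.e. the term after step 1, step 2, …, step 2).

Answer: after 2 steps: (λ.λ.1) (λ.0) (λ.λ.λ.λ.0)

Derivation:
  start: (λ.0 ((λ.λ.1) 0) (λ.λ.λ.λ.0)) (λ.0)
  →1  (λ.0) ((λ.λ.1) (λ.0)) (λ.λ.λ.λ.0)
  →2  (λ.λ.1) (λ.0) (λ.λ.λ.λ.0)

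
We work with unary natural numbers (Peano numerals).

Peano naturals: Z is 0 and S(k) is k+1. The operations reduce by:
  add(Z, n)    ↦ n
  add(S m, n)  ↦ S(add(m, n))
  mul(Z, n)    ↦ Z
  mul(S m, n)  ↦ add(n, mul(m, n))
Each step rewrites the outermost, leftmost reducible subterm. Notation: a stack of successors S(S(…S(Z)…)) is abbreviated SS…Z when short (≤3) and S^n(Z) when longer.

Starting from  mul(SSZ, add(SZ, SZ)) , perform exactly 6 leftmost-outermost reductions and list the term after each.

  start: mul(SSZ, add(SZ, SZ))
  step 1: add(add(SZ, SZ), mul(SZ, add(SZ, SZ)))
  step 2: add(S(add(Z, SZ)), mul(SZ, add(SZ, SZ)))
  step 3: S(add(add(Z, SZ), mul(SZ, add(SZ, SZ))))
  step 4: S(add(SZ, mul(SZ, add(SZ, SZ))))
  step 5: S(S(add(Z, mul(SZ, add(SZ, SZ)))))
  step 6: S(S(mul(SZ, add(SZ, SZ))))

Answer: after 6 steps: S(S(mul(SZ, add(SZ, SZ))))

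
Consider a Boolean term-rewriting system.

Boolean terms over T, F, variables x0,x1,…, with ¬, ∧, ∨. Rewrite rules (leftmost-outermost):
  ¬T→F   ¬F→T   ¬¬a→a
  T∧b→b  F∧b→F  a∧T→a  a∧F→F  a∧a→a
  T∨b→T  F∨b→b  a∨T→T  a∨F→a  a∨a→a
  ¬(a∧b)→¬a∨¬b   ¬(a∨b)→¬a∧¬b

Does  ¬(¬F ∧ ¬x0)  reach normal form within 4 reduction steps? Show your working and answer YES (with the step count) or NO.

Answer: YES — reaches normal form x0 in 4 ≤ 4 steps

Working:
  start: ¬(¬F ∧ ¬x0)
  step 1: ¬¬F ∨ ¬¬x0
  step 2: F ∨ ¬¬x0
  step 3: ¬¬x0
  step 4: x0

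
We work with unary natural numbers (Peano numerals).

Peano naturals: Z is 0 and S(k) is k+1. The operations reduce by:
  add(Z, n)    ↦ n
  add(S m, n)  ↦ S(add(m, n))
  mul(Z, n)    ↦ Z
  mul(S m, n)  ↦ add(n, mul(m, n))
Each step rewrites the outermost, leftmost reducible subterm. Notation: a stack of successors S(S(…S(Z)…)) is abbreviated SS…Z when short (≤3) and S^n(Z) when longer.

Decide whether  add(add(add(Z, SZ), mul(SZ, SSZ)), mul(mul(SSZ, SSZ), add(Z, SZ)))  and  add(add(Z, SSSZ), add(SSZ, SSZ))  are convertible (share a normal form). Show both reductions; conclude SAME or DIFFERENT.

Term A:
  start: add(add(add(Z, SZ), mul(SZ, SSZ)), mul(mul(SSZ, SSZ), add(Z, SZ)))
  [1] add(add(SZ, mul(SZ, SSZ)), mul(mul(SSZ, SSZ), add(Z, SZ)))
  [2] add(S(add(Z, mul(SZ, SSZ))), mul(mul(SSZ, SSZ), add(Z, SZ)))
  [3] S(add(add(Z, mul(SZ, SSZ)), mul(mul(SSZ, SSZ), add(Z, SZ))))
  [4] S(add(mul(SZ, SSZ), mul(mul(SSZ, SSZ), add(Z, SZ))))
  [5] S(add(add(SSZ, mul(Z, SSZ)), mul(mul(SSZ, SSZ), add(Z, SZ))))
  [6] S(add(S(add(SZ, mul(Z, SSZ))), mul(mul(SSZ, SSZ), add(Z, SZ))))
  [7] S(S(add(add(SZ, mul(Z, SSZ)), mul(mul(SSZ, SSZ), add(Z, SZ)))))
  [8] S(S(add(S(add(Z, mul(Z, SSZ))), mul(mul(SSZ, SSZ), add(Z, SZ)))))
  [9] S(S(S(add(add(Z, mul(Z, SSZ)), mul(mul(SSZ, SSZ), add(Z, SZ))))))
  [10] S(S(S(add(mul(Z, SSZ), mul(mul(SSZ, SSZ), add(Z, SZ))))))
  [11] S(S(S(add(Z, mul(mul(SSZ, SSZ), add(Z, SZ))))))
  [12] S(S(S(mul(mul(SSZ, SSZ), add(Z, SZ)))))
  [13] S(S(S(mul(add(SSZ, mul(SZ, SSZ)), add(Z, SZ)))))
  [14] S(S(S(mul(S(add(SZ, mul(SZ, SSZ))), add(Z, SZ)))))
  [15] S(S(S(add(add(Z, SZ), mul(add(SZ, mul(SZ, SSZ)), add(Z, SZ))))))
  [16] S(S(S(add(SZ, mul(add(SZ, mul(SZ, SSZ)), add(Z, SZ))))))
  [17] S(S(S(S(add(Z, mul(add(SZ, mul(SZ, SSZ)), add(Z, SZ)))))))
  [18] S(S(S(S(mul(add(SZ, mul(SZ, SSZ)), add(Z, SZ))))))
  [19] S(S(S(S(mul(S(add(Z, mul(SZ, SSZ))), add(Z, SZ))))))
  [20] S(S(S(S(add(add(Z, SZ), mul(add(Z, mul(SZ, SSZ)), add(Z, SZ)))))))
  [21] S(S(S(S(add(SZ, mul(add(Z, mul(SZ, SSZ)), add(Z, SZ)))))))
  [22] S(S(S(S(S(add(Z, mul(add(Z, mul(SZ, SSZ)), add(Z, SZ))))))))
  [23] S(S(S(S(S(mul(add(Z, mul(SZ, SSZ)), add(Z, SZ)))))))
  [24] S(S(S(S(S(mul(mul(SZ, SSZ), add(Z, SZ)))))))
  [25] S(S(S(S(S(mul(add(SSZ, mul(Z, SSZ)), add(Z, SZ)))))))
  [26] S(S(S(S(S(mul(S(add(SZ, mul(Z, SSZ))), add(Z, SZ)))))))
  [27] S(S(S(S(S(add(add(Z, SZ), mul(add(SZ, mul(Z, SSZ)), add(Z, SZ))))))))
  [28] S(S(S(S(S(add(SZ, mul(add(SZ, mul(Z, SSZ)), add(Z, SZ))))))))
  [29] S(S(S(S(S(S(add(Z, mul(add(SZ, mul(Z, SSZ)), add(Z, SZ)))))))))
  [30] S(S(S(S(S(S(mul(add(SZ, mul(Z, SSZ)), add(Z, SZ))))))))
  [31] S(S(S(S(S(S(mul(S(add(Z, mul(Z, SSZ))), add(Z, SZ))))))))
  [32] S(S(S(S(S(S(add(add(Z, SZ), mul(add(Z, mul(Z, SSZ)), add(Z, SZ)))))))))
  [33] S(S(S(S(S(S(add(SZ, mul(add(Z, mul(Z, SSZ)), add(Z, SZ)))))))))
  [34] S(S(S(S(S(S(S(add(Z, mul(add(Z, mul(Z, SSZ)), add(Z, SZ))))))))))
  [35] S(S(S(S(S(S(S(mul(add(Z, mul(Z, SSZ)), add(Z, SZ)))))))))
  [36] S(S(S(S(S(S(S(mul(mul(Z, SSZ), add(Z, SZ)))))))))
  [37] S(S(S(S(S(S(S(mul(Z, add(Z, SZ)))))))))
  [38] S^7(Z)

Term B:
  start: add(add(Z, SSSZ), add(SSZ, SSZ))
  [1] add(SSSZ, add(SSZ, SSZ))
  [2] S(add(SSZ, add(SSZ, SSZ)))
  [3] S(S(add(SZ, add(SSZ, SSZ))))
  [4] S(S(S(add(Z, add(SSZ, SSZ)))))
  [5] S(S(S(add(SSZ, SSZ))))
  [6] S(S(S(S(add(SZ, SSZ)))))
  [7] S(S(S(S(S(add(Z, SSZ))))))
  [8] S^7(Z)

Answer: SAME — A ⇓ S^7(Z), B ⇓ S^7(Z)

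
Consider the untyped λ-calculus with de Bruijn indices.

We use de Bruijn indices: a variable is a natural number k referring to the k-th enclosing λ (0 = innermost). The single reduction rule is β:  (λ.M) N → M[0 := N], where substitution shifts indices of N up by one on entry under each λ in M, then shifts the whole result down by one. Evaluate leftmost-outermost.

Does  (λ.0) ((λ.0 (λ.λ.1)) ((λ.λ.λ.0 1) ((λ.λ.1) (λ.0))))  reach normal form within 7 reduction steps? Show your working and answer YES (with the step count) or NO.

  start: (λ.0) ((λ.0 (λ.λ.1)) ((λ.λ.λ.0 1) ((λ.λ.1) (λ.0))))
  step 1: (λ.0 (λ.λ.1)) ((λ.λ.λ.0 1) ((λ.λ.1) (λ.0)))
  step 2: (λ.λ.λ.0 1) ((λ.λ.1) (λ.0)) (λ.λ.1)
  step 3: (λ.λ.0 1) (λ.λ.1)
  step 4: λ.0 (λ.λ.1)

Answer: YES — reaches normal form λ.0 (λ.λ.1) in 4 ≤ 7 steps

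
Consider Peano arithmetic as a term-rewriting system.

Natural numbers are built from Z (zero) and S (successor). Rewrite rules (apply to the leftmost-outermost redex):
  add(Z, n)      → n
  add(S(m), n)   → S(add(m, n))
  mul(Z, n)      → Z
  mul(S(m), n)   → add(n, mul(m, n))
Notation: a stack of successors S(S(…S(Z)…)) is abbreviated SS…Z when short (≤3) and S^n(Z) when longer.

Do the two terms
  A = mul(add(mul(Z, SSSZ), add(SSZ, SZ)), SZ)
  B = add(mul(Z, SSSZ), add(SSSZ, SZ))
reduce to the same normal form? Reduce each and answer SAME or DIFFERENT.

Term A:
  start: mul(add(mul(Z, SSSZ), add(SSZ, SZ)), SZ)
  [1] mul(add(Z, add(SSZ, SZ)), SZ)
  [2] mul(add(SSZ, SZ), SZ)
  [3] mul(S(add(SZ, SZ)), SZ)
  [4] add(SZ, mul(add(SZ, SZ), SZ))
  [5] S(add(Z, mul(add(SZ, SZ), SZ)))
  [6] S(mul(add(SZ, SZ), SZ))
  [7] S(mul(S(add(Z, SZ)), SZ))
  [8] S(add(SZ, mul(add(Z, SZ), SZ)))
  [9] S(S(add(Z, mul(add(Z, SZ), SZ))))
  [10] S(S(mul(add(Z, SZ), SZ)))
  [11] S(S(mul(SZ, SZ)))
  [12] S(S(add(SZ, mul(Z, SZ))))
  [13] S(S(S(add(Z, mul(Z, SZ)))))
  [14] S(S(S(mul(Z, SZ))))
  [15] SSSZ

Term B:
  start: add(mul(Z, SSSZ), add(SSSZ, SZ))
  [1] add(Z, add(SSSZ, SZ))
  [2] add(SSSZ, SZ)
  [3] S(add(SSZ, SZ))
  [4] S(S(add(SZ, SZ)))
  [5] S(S(S(add(Z, SZ))))
  [6] S^4(Z)

Answer: DIFFERENT — A ⇓ SSSZ, B ⇓ S^4(Z)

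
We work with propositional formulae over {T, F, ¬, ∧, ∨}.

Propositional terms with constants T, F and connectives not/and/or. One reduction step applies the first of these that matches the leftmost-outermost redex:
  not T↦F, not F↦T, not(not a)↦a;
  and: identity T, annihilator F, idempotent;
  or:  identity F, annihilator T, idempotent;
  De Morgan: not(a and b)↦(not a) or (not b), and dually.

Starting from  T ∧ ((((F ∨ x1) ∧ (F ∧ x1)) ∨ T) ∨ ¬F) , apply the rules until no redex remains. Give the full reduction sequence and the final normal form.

Answer: normal form = T  (in 3 steps)

Working:
  start: T ∧ ((((F ∨ x1) ∧ (F ∧ x1)) ∨ T) ∨ ¬F)
  step 1: (((F ∨ x1) ∧ (F ∧ x1)) ∨ T) ∨ ¬F
  step 2: T ∨ ¬F
  step 3: T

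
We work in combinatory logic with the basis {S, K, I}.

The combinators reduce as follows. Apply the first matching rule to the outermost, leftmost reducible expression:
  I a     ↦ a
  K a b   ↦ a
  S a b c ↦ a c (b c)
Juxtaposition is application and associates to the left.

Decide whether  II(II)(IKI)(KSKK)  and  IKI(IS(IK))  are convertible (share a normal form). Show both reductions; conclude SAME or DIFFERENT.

Answer: SAME — A ⇓ I, B ⇓ I

Working:
Term A:
  start: II(II)(IKI)(KSKK)
  →1  I(II)(IKI)(KSKK)
  →2  II(IKI)(KSKK)
  →3  I(IKI)(KSKK)
  →4  IKI(KSKK)
  →5  KI(KSKK)
  →6  I

Term B:
  start: IKI(IS(IK))
  →1  KI(IS(IK))
  →2  I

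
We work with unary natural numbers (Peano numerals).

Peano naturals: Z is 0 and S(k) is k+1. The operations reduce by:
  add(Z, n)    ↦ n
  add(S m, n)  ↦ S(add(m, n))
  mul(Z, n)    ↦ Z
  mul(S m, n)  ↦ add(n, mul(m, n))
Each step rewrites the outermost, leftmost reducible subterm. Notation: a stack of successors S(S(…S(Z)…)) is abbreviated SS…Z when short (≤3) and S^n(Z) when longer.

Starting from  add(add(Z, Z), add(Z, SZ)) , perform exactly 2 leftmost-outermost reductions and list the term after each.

  start: add(add(Z, Z), add(Z, SZ))
  step 1: add(Z, add(Z, SZ))
  step 2: add(Z, SZ)

Answer: after 2 steps: add(Z, SZ)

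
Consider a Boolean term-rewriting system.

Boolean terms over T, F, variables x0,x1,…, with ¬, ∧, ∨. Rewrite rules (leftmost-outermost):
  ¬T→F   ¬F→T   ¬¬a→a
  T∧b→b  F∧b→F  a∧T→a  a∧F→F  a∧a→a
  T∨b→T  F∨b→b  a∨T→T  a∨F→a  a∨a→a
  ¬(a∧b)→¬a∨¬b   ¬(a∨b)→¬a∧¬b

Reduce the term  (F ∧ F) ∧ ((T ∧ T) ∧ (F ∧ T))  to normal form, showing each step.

Answer: normal form = F  (in 2 steps)

Derivation:
  start: (F ∧ F) ∧ ((T ∧ T) ∧ (F ∧ T))
  →1  F ∧ ((T ∧ T) ∧ (F ∧ T))
  →2  F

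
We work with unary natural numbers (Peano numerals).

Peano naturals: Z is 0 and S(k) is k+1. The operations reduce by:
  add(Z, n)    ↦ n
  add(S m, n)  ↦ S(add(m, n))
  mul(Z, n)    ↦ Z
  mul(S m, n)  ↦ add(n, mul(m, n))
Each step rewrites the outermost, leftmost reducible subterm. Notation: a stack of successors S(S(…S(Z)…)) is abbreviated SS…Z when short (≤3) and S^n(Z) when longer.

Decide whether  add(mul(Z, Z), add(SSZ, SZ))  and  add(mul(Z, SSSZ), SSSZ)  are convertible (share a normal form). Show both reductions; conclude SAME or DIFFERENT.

Term A:
  start: add(mul(Z, Z), add(SSZ, SZ))
  [1] add(Z, add(SSZ, SZ))
  [2] add(SSZ, SZ)
  [3] S(add(SZ, SZ))
  [4] S(S(add(Z, SZ)))
  [5] SSSZ

Term B:
  start: add(mul(Z, SSSZ), SSSZ)
  [1] add(Z, SSSZ)
  [2] SSSZ

Answer: SAME — A ⇓ SSSZ, B ⇓ SSSZ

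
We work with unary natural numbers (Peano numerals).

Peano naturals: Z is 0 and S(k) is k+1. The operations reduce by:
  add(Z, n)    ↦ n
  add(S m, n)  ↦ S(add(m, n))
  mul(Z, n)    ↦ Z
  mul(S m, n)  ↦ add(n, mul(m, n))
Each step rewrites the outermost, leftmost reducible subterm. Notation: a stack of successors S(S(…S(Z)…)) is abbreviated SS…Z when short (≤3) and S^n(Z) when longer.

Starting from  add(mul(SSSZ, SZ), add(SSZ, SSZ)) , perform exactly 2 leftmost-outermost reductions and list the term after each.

  start: add(mul(SSSZ, SZ), add(SSZ, SSZ))
  →1  add(add(SZ, mul(SSZ, SZ)), add(SSZ, SSZ))
  →2  add(S(add(Z, mul(SSZ, SZ))), add(SSZ, SSZ))

Answer: after 2 steps: add(S(add(Z, mul(SSZ, SZ))), add(SSZ, SSZ))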